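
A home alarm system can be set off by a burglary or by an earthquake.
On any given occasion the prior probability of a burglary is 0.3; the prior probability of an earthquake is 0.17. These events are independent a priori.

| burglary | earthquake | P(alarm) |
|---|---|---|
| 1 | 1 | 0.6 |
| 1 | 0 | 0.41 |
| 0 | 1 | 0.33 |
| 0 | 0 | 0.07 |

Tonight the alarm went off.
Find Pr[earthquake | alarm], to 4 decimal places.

Pr[earthquake | alarm] ≈ 0.3286

P(alarm) = 0.07×0.7×0.83 + 0.33×0.7×0.17 + 0.41×0.3×0.83 + 0.6×0.3×0.17 = 0.040670 + 0.039270 + 0.102090 + 0.030600 = 0.212630
Restricting to configurations with earthquake present: 0.039270 + 0.030600 = 0.069870.
P(earthquake | alarm) = 0.069870 / 0.212630 ≈ 0.3286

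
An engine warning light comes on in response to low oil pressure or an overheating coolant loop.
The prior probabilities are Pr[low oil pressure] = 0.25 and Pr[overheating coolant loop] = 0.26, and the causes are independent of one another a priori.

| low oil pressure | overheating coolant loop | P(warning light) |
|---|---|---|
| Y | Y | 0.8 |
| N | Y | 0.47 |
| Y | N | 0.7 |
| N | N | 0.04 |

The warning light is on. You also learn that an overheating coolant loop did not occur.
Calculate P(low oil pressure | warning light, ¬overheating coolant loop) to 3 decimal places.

For the numerator, keep only low oil pressure=true terms: 0.7·0.25 = 0.175000
The normalizing constant is 0.04·0.75 + 0.7·0.25 = 0.205000
P(low oil pressure | warning light, ¬overheating coolant loop) = 0.175000/0.205000 ≈ 0.854

P(low oil pressure | warning light, ¬overheating coolant loop) ≈ 0.854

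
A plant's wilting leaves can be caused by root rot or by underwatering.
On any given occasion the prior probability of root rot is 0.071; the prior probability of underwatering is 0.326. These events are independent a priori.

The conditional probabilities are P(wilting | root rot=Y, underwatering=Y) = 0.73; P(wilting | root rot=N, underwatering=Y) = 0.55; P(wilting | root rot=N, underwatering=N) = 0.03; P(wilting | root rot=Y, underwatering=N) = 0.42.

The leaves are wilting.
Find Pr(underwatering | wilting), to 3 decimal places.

P(wilting) = 0.03*0.929*0.674 + 0.55*0.929*0.326 + 0.42*0.071*0.674 + 0.73*0.071*0.326 = 0.018784 + 0.166570 + 0.020099 + 0.016897 = 0.222350
Restricting to configurations with underwatering present: 0.166570 + 0.016897 = 0.183467.
Hence the posterior is 0.183467/0.222350 ≈ 0.825.

Pr(underwatering | wilting) ≈ 0.825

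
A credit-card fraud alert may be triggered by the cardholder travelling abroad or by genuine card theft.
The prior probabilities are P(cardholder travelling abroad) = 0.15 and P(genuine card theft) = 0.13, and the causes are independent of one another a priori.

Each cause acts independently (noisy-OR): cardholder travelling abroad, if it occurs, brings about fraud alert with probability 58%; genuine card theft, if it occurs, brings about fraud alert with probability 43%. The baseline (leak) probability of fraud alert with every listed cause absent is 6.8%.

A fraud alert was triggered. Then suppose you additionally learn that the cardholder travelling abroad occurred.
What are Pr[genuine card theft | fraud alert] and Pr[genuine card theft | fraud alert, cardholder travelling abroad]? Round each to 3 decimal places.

Pr[genuine card theft | fraud alert] ≈ 0.340; Pr[genuine card theft | fraud alert, cardholder travelling abroad] ≈ 0.160

Under noisy-OR, P(fraud alert | causes) = 1 − (1−0.068)·∏(1−qᵢ) over the active causes.
P(fraud alert) = 0.068·0.85·0.87 + 0.46876·0.85·0.13 + 0.60856·0.15·0.87 + 0.776879·0.15·0.13 = 0.050286 + 0.051798 + 0.079417 + 0.015149 = 0.196650
Of this, 0.066947 comes from 0.051798 + 0.015149 (the genuine card theft=true cases).
So P(genuine card theft | fraud alert) = 0.066947/0.196650 ≈ 0.340.

Now also conditioning on cardholder travelling abroad=true:
P(fraud alert | cardholder travelling abroad) = 0.60856·0.87 + 0.776879·0.13 = 0.529447 + 0.100994 = 0.630441
The genuine card theft-present share is 0.776879·0.13 = 0.100994.
Hence the posterior is 0.100994/0.630441 ≈ 0.160.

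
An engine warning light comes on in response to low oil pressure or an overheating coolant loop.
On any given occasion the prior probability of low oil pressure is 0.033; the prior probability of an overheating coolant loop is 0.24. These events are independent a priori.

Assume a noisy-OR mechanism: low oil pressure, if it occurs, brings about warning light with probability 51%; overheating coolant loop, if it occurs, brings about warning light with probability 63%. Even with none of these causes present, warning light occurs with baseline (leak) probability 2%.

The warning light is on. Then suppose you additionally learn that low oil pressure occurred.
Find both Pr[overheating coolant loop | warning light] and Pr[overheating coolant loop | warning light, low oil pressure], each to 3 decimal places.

Under noisy-OR, P(warning light | causes) = 1 − (1−0.02)·∏(1−qᵢ) over the active causes.
P(warning light) = 0.02·0.967·0.76 + 0.6374·0.967·0.24 + 0.5198·0.033·0.76 + 0.822326·0.033·0.24 = 0.014698 + 0.147928 + 0.013037 + 0.006513 = 0.182176
Of this, 0.154441 comes from 0.147928 + 0.006513 (the overheating coolant loop=true cases).
Hence the posterior is 0.154441/0.182176 ≈ 0.848.

Now also conditioning on low oil pressure=true:
P(warning light | low oil pressure) = 0.5198·0.76 + 0.822326·0.24 = 0.395048 + 0.197358 = 0.592406
Restricting to configurations with overheating coolant loop present: 0.822326·0.24 = 0.197358.
So P(overheating coolant loop | warning light, low oil pressure) = 0.197358/0.592406 ≈ 0.333.

Pr[overheating coolant loop | warning light] ≈ 0.848; Pr[overheating coolant loop | warning light, low oil pressure] ≈ 0.333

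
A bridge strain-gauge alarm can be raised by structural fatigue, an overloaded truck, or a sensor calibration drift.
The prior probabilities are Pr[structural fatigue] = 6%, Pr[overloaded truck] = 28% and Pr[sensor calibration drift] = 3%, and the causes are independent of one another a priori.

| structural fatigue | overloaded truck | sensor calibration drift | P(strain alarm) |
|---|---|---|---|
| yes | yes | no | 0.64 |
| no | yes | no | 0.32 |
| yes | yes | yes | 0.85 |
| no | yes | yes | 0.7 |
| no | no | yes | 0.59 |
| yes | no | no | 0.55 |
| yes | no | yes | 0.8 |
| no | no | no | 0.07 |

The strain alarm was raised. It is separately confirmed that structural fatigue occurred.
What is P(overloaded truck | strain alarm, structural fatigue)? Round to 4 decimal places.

P(strain alarm | structural fatigue) = 0.55×0.72×0.97 + 0.8×0.72×0.03 + 0.64×0.28×0.97 + 0.85×0.28×0.03 = 0.384120 + 0.017280 + 0.173824 + 0.007140 = 0.582364
Of this, 0.180964 comes from 0.173824 + 0.007140 (the overloaded truck=true cases).
Hence the posterior is 0.180964/0.582364 ≈ 0.3107.

P(overloaded truck | strain alarm, structural fatigue) ≈ 0.3107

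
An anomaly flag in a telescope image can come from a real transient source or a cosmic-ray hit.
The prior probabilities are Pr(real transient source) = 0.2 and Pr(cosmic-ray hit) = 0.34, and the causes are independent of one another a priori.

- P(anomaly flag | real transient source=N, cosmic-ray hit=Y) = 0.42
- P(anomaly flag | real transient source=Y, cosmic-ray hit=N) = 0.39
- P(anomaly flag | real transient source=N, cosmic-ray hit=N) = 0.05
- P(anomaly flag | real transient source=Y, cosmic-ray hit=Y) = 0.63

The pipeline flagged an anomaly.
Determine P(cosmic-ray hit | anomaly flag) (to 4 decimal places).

P(cosmic-ray hit | anomaly flag) ≈ 0.6685

Numerator (weight on configurations with cosmic-ray hit): 0.114240 + 0.042840 = 0.157080
Denominator P(anomaly flag): 0.05·0.8·0.66 + 0.42·0.8·0.34 + 0.39·0.2·0.66 + 0.63·0.2·0.34 = 0.234960
Posterior = 0.157080 / 0.234960 ≈ 0.6685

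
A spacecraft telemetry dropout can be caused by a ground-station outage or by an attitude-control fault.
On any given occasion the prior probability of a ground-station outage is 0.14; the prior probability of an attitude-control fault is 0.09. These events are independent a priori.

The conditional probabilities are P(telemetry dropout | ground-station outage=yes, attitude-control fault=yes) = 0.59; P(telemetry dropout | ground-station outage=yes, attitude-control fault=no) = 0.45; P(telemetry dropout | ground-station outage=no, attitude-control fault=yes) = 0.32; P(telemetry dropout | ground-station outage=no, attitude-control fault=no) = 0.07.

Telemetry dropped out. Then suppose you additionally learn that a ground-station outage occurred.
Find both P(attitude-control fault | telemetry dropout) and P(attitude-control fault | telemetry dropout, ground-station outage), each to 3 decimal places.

P(attitude-control fault | telemetry dropout) ≈ 0.223; P(attitude-control fault | telemetry dropout, ground-station outage) ≈ 0.115

Weight on attitude-control fault=true, given the evidence: 0.024768 + 0.007434 = 0.032202
Normalizer over all consistent configurations: 0.07*0.86*0.91 + 0.32*0.86*0.09 + 0.45*0.14*0.91 + 0.59*0.14*0.09 = 0.144314
P(attitude-control fault | telemetry dropout) = 0.032202/0.144314 ≈ 0.223

With the extra evidence:
P(telemetry dropout | ground-station outage) = 0.45·0.91 + 0.59·0.09 = 0.409500 + 0.053100 = 0.462600
The attitude-control fault-present share is 0.59·0.09 = 0.053100.
P(attitude-control fault | telemetry dropout, ground-station outage) = 0.053100 / 0.462600 ≈ 0.115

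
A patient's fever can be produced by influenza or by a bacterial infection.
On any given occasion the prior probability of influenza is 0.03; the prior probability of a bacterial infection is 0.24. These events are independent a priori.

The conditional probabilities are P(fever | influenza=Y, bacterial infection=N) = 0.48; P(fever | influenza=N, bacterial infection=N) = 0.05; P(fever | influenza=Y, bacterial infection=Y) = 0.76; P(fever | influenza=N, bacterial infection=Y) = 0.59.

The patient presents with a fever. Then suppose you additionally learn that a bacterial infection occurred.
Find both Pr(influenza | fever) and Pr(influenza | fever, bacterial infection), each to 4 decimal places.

Pr(influenza | fever) ≈ 0.0861; Pr(influenza | fever, bacterial infection) ≈ 0.0383

P(fever) = 0.05·0.97·0.76 + 0.59·0.97·0.24 + 0.48·0.03·0.76 + 0.76·0.03·0.24 = 0.036860 + 0.137352 + 0.010944 + 0.005472 = 0.190628
Of this, 0.016416 comes from 0.010944 + 0.005472 (the influenza=true cases).
Hence the posterior is 0.016416/0.190628 ≈ 0.0861.

Now also conditioning on bacterial infection=true:
Sum P(fever|·) weighted by the priors over both values of influenza:
  P(fever | bacterial infection) = 0.59·0.97 + 0.76·0.03
        = 0.572300 + 0.022800 = 0.595100
Configurations with influenza contribute 0.022800, so
  P(influenza | fever, bacterial infection) = 0.022800 / 0.595100 ≈ 0.0383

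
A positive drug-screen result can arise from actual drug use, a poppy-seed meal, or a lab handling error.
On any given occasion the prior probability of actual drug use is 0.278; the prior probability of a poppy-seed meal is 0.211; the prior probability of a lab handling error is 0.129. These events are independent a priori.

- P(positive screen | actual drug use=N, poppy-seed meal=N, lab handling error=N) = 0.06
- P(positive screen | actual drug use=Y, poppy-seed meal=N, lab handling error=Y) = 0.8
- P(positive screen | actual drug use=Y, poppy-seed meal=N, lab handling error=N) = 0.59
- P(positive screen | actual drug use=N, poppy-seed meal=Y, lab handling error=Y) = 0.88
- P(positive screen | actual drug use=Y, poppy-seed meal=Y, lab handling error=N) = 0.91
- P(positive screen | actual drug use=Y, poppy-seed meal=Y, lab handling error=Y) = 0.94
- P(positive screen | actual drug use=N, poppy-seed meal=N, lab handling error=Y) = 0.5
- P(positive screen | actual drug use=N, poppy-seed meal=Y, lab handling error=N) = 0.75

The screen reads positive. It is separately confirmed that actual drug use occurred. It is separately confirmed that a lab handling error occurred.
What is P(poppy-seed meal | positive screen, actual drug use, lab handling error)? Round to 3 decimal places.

P(poppy-seed meal | positive screen, actual drug use, lab handling error) ≈ 0.239

Weight on poppy-seed meal=true, given the evidence: 0.94×0.211 = 0.198340
The normalizing constant is 0.8×0.789 + 0.94×0.211 = 0.829540
Posterior = 0.198340 / 0.829540 ≈ 0.239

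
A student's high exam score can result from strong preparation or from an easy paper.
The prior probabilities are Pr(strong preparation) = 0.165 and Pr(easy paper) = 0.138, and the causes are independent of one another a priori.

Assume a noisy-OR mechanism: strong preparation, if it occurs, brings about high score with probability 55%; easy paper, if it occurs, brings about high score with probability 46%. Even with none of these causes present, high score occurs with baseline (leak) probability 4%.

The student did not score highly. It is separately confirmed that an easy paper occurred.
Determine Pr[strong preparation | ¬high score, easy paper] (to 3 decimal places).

Under noisy-OR, P(high score | causes) = 1 − (1−0.04)·∏(1−qᵢ) over the active causes.
Weight on strong preparation=true, given the evidence: 0.23328·0.165 = 0.038491
Normalizer over all consistent configurations: 0.5184·0.835 + 0.23328·0.165 = 0.471355
Posterior = 0.038491 / 0.471355 ≈ 0.082

Pr[strong preparation | ¬high score, easy paper] ≈ 0.082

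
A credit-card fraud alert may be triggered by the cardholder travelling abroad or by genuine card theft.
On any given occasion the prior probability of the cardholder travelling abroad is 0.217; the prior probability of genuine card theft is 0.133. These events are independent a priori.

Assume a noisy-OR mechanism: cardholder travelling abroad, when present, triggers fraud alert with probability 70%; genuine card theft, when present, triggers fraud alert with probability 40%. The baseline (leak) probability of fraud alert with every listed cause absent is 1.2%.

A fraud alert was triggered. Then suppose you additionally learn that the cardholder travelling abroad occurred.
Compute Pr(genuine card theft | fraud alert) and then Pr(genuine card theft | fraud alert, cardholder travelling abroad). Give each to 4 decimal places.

Under noisy-OR, P(fraud alert | causes) = 1 − (1−0.012)·∏(1−qᵢ) over the active causes.
Weight on genuine card theft=true, given the evidence: 0.042405 + 0.023728 = 0.066133
Normalizer over all consistent configurations: 0.012*0.783*0.867 + 0.4072*0.783*0.133 + 0.7036*0.217*0.867 + 0.82216*0.217*0.133 = 0.206654
P(genuine card theft | fraud alert) = 0.066133/0.206654 ≈ 0.3200

Now condition on the additional information:
Weight on genuine card theft=true, given the evidence: 0.82216·0.133 = 0.109347
Denominator P(fraud alert | cardholder travelling abroad): 0.7036·0.867 + 0.82216·0.133 = 0.719368
P(genuine card theft | fraud alert, cardholder travelling abroad) = 0.109347/0.719368 ≈ 0.1520

Pr(genuine card theft | fraud alert) ≈ 0.3200; Pr(genuine card theft | fraud alert, cardholder travelling abroad) ≈ 0.1520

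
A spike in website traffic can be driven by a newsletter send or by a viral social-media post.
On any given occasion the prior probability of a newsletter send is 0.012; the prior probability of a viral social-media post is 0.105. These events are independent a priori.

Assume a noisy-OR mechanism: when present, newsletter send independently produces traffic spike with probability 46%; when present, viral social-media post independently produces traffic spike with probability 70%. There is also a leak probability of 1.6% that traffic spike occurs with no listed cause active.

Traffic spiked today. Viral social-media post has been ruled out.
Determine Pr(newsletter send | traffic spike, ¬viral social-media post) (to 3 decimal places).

Pr(newsletter send | traffic spike, ¬viral social-media post) ≈ 0.262

Under noisy-OR, P(traffic spike | causes) = 1 − (1−0.016)·∏(1−qᵢ) over the active causes.
Numerator (weight on configurations with newsletter send): 0.46864×0.012 = 0.005624
The normalizing constant is 0.016×0.988 + 0.46864×0.012 = 0.021432
P(newsletter send | traffic spike, ¬viral social-media post) = 0.005624/0.021432 ≈ 0.262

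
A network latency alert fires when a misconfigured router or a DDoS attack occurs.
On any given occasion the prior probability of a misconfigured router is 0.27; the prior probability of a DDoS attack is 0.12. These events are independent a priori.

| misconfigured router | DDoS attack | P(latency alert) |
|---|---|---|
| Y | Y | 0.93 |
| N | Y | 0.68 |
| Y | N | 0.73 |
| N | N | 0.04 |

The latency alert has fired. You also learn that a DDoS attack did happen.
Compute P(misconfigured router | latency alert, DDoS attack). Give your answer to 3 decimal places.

P(misconfigured router | latency alert, DDoS attack) ≈ 0.336

Enumerate both values of misconfigured router and weight by the priors:
  P(latency alert | DDoS attack) = 0.68·0.73 + 0.93·0.27
        = 0.496400 + 0.251100 = 0.747500
The terms with misconfigured router present sum to 0.251100, so
  P(misconfigured router | latency alert, DDoS attack) = 0.251100 / 0.747500 ≈ 0.336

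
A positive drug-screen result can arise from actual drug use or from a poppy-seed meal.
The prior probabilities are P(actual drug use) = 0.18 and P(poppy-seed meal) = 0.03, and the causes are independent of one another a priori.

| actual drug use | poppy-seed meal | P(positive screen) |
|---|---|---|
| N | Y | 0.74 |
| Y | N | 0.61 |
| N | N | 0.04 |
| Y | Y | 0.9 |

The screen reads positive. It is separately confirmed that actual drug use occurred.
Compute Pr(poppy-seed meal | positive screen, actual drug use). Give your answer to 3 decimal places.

Pr(poppy-seed meal | positive screen, actual drug use) ≈ 0.044

For the numerator, keep only poppy-seed meal=true terms: 0.9×0.03 = 0.027000
Denominator P(positive screen | actual drug use): 0.61×0.97 + 0.9×0.03 = 0.618700
P(poppy-seed meal | positive screen, actual drug use) = 0.027000/0.618700 ≈ 0.044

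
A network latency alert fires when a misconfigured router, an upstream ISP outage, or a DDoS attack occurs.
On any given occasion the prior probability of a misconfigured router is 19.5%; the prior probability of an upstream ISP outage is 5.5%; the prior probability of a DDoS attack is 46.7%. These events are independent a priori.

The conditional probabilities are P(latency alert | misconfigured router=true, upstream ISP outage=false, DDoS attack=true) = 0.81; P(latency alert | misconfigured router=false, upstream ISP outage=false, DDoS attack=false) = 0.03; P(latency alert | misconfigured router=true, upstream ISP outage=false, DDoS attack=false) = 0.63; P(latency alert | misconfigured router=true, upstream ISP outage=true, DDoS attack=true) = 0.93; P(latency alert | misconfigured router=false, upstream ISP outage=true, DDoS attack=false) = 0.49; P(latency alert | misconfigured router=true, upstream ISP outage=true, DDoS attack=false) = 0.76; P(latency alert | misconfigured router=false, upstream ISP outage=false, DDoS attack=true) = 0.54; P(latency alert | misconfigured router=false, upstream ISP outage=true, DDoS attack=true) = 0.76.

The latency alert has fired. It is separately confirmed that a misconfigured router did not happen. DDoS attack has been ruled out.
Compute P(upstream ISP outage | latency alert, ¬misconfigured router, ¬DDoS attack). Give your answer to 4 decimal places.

P(upstream ISP outage | latency alert, ¬misconfigured router, ¬DDoS attack) ≈ 0.4873

Enumerate both values of upstream ISP outage and weight by the priors:
  P(latency alert | ¬misconfigured router, ¬DDoS attack) = 0.03·0.945 + 0.49·0.055
        = 0.028350 + 0.026950 = 0.055300
Configurations with upstream ISP outage contribute 0.026950, so
  P(upstream ISP outage | latency alert, ¬misconfigured router, ¬DDoS attack) = 0.026950 / 0.055300 ≈ 0.4873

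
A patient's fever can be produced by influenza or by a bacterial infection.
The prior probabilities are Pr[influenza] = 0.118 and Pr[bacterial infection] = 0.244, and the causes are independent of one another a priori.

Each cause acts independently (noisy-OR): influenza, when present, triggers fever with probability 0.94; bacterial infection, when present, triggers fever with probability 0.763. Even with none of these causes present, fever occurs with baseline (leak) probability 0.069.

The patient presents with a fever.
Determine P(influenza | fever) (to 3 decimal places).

P(influenza | fever) ≈ 0.345

Under noisy-OR, P(fever | causes) = 1 − (1−0.069)·∏(1−qᵢ) over the active causes.
P(fever) = 0.069×0.882×0.756 + 0.779353×0.882×0.244 + 0.94414×0.118×0.756 + 0.986761×0.118×0.244 = 0.046009 + 0.167723 + 0.084225 + 0.028411 = 0.326368
The influenza-present share is 0.084225 + 0.028411 = 0.112636.
Hence the posterior is 0.112636/0.326368 ≈ 0.345.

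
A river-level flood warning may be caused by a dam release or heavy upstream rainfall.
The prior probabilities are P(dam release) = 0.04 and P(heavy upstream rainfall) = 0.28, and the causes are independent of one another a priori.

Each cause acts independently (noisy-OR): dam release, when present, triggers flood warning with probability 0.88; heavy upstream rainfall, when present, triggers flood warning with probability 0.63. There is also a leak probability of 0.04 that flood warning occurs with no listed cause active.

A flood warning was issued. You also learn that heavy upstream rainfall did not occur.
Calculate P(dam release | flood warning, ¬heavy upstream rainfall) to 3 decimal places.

Under noisy-OR, P(flood warning | causes) = 1 − (1−0.04)·∏(1−qᵢ) over the active causes.
Sum P(flood warning|·) weighted by the priors over both values of dam release:
  P(flood warning | ¬heavy upstream rainfall) = 0.04×0.96 + 0.8848×0.04
        = 0.038400 + 0.035392 = 0.073792
Configurations with dam release contribute 0.035392, so
  P(dam release | flood warning, ¬heavy upstream rainfall) = 0.035392 / 0.073792 ≈ 0.480

P(dam release | flood warning, ¬heavy upstream rainfall) ≈ 0.480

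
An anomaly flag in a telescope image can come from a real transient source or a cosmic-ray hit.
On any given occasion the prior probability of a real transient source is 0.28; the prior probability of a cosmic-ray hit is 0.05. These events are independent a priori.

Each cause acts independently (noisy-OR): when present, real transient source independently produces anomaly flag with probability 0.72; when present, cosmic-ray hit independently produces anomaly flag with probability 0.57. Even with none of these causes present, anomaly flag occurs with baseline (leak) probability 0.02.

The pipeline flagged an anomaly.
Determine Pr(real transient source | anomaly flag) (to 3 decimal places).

Pr(real transient source | anomaly flag) ≈ 0.856

Under noisy-OR, P(anomaly flag | causes) = 1 − (1−0.02)·∏(1−qᵢ) over the active causes.
By total probability over the 4 (real transient source, cosmic-ray hit) configurations:
  P(anomaly flag) = 0.02×0.72×0.95 + 0.5786×0.72×0.05 + 0.7256×0.28×0.95 + 0.882008×0.28×0.05
        = 0.013680 + 0.020830 + 0.193010 + 0.012348 = 0.239868
Configurations with real transient source contribute 0.205358, so
  P(real transient source | anomaly flag) = 0.205358 / 0.239868 ≈ 0.856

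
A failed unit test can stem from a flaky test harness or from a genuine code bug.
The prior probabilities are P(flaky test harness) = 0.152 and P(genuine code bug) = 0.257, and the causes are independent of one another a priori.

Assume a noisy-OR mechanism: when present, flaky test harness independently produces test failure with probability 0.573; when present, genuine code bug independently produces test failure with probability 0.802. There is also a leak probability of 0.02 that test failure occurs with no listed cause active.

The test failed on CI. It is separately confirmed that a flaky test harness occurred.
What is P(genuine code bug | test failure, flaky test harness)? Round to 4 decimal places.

P(genuine code bug | test failure, flaky test harness) ≈ 0.3530

Under noisy-OR, P(test failure | causes) = 1 − (1−0.02)·∏(1−qᵢ) over the active causes.
For the numerator, keep only genuine code bug=true terms: 0.917145×0.257 = 0.235706
The normalizing constant is 0.58154×0.743 + 0.917145×0.257 = 0.667790
Posterior = 0.235706 / 0.667790 ≈ 0.3530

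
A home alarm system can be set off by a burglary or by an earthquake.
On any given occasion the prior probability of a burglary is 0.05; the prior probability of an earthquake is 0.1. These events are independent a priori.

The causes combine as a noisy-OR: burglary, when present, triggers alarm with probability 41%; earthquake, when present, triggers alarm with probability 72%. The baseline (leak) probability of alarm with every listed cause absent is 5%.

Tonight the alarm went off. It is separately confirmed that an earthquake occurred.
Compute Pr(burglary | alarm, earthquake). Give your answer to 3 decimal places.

Under noisy-OR, P(alarm | causes) = 1 − (1−0.05)·∏(1−qᵢ) over the active causes.
P(alarm | earthquake) = 0.734*0.95 + 0.84306*0.05 = 0.697300 + 0.042153 = 0.739453
Of this, 0.042153 comes from 0.84306*0.05 (the burglary=true cases).
So P(burglary | alarm, earthquake) = 0.042153/0.739453 ≈ 0.057.

Pr(burglary | alarm, earthquake) ≈ 0.057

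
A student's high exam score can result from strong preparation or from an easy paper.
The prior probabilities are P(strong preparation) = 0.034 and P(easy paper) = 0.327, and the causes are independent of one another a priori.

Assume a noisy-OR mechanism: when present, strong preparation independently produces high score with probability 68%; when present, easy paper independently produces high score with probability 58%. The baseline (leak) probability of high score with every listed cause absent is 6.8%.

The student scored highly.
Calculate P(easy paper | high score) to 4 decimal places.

P(easy paper | high score) ≈ 0.7702

Under noisy-OR, P(high score | causes) = 1 − (1−0.068)·∏(1−qᵢ) over the active causes.
By total probability over the 4 (strong preparation, easy paper) configurations:
  P(high score) = 0.068*0.966*0.673 + 0.60856*0.966*0.327 + 0.70176*0.034*0.673 + 0.874739*0.034*0.327
        = 0.044208 + 0.192233 + 0.016058 + 0.009725 = 0.262224
Configurations with easy paper contribute 0.201958, so
  P(easy paper | high score) = 0.201958 / 0.262224 ≈ 0.7702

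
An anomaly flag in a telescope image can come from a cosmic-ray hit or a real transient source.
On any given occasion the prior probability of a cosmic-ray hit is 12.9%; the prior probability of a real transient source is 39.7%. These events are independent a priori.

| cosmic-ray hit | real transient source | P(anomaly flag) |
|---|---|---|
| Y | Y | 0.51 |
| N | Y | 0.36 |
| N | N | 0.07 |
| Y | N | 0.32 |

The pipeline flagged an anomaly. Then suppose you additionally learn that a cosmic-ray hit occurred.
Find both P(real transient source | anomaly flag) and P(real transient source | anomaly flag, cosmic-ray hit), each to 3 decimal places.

Sum P(anomaly flag|·) weighted by the priors over the 4 (cosmic-ray hit, real transient source) configurations:
  P(anomaly flag) = 0.07*0.871*0.603 + 0.36*0.871*0.397 + 0.32*0.129*0.603 + 0.51*0.129*0.397
        = 0.036765 + 0.124483 + 0.024892 + 0.026119 = 0.212259
Configurations with real transient source contribute 0.150602, so
  P(real transient source | anomaly flag) = 0.150602 / 0.212259 ≈ 0.710

Now also conditioning on cosmic-ray hit=true:
P(anomaly flag | cosmic-ray hit) = 0.32*0.603 + 0.51*0.397 = 0.192960 + 0.202470 = 0.395430
Of this, 0.202470 comes from 0.51*0.397 (the real transient source=true cases).
Hence the posterior is 0.202470/0.395430 ≈ 0.512.

P(real transient source | anomaly flag) ≈ 0.710; P(real transient source | anomaly flag, cosmic-ray hit) ≈ 0.512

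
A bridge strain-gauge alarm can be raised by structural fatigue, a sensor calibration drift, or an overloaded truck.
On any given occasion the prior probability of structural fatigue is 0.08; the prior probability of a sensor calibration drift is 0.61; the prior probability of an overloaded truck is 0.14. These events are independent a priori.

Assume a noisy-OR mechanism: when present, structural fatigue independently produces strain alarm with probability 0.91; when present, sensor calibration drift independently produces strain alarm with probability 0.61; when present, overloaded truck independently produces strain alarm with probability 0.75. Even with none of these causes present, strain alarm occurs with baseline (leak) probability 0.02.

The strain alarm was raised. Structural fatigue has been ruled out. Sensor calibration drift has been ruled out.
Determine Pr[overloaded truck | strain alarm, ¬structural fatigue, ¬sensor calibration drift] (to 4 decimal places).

Pr[overloaded truck | strain alarm, ¬structural fatigue, ¬sensor calibration drift] ≈ 0.8600

Under noisy-OR, P(strain alarm | causes) = 1 − (1−0.02)·∏(1−qᵢ) over the active causes.
Enumerate both values of overloaded truck and weight by the priors:
  P(strain alarm | ¬structural fatigue, ¬sensor calibration drift) = 0.02·0.86 + 0.755·0.14
        = 0.017200 + 0.105700 = 0.122900
The terms with overloaded truck present sum to 0.105700, so
  P(overloaded truck | strain alarm, ¬structural fatigue, ¬sensor calibration drift) = 0.105700 / 0.122900 ≈ 0.8600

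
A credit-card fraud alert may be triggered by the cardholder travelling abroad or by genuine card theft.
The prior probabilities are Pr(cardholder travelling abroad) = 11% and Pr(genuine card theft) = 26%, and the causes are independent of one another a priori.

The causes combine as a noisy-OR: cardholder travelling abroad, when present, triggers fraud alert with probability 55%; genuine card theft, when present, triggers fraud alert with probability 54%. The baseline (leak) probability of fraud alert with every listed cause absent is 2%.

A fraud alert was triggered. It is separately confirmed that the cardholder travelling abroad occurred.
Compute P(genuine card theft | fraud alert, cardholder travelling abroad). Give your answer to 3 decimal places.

P(genuine card theft | fraud alert, cardholder travelling abroad) ≈ 0.334

Under noisy-OR, P(fraud alert | causes) = 1 − (1−0.02)·∏(1−qᵢ) over the active causes.
P(fraud alert | cardholder travelling abroad) = 0.559×0.74 + 0.79714×0.26 = 0.413660 + 0.207256 = 0.620916
Of this, 0.207256 comes from 0.79714×0.26 (the genuine card theft=true cases).
So P(genuine card theft | fraud alert, cardholder travelling abroad) = 0.207256/0.620916 ≈ 0.334.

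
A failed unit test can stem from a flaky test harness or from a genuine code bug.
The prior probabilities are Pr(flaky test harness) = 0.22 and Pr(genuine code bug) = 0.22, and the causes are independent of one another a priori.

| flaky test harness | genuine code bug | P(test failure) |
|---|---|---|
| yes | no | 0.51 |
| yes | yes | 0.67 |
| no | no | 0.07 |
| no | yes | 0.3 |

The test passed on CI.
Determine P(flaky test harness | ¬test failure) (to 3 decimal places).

P(¬test failure) = 0.93*0.78*0.78 + 0.7*0.78*0.22 + 0.49*0.22*0.78 + 0.33*0.22*0.22 = 0.565812 + 0.120120 + 0.084084 + 0.015972 = 0.785988
Restricting to configurations with flaky test harness present: 0.084084 + 0.015972 = 0.100056.
So P(flaky test harness | ¬test failure) = 0.100056/0.785988 ≈ 0.127.

P(flaky test harness | ¬test failure) ≈ 0.127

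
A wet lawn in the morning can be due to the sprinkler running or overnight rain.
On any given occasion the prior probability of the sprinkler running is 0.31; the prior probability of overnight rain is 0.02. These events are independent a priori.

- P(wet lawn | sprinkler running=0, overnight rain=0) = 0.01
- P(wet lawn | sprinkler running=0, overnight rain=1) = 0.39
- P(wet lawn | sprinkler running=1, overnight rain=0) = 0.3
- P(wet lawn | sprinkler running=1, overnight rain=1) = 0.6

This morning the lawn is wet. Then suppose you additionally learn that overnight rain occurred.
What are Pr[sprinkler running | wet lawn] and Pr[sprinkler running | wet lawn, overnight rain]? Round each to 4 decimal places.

Pr[sprinkler running | wet lawn] ≈ 0.8865; Pr[sprinkler running | wet lawn, overnight rain] ≈ 0.4087

For the numerator, keep only sprinkler running=true terms: 0.091140 + 0.003720 = 0.094860
Denominator P(wet lawn): 0.01*0.69*0.98 + 0.39*0.69*0.02 + 0.3*0.31*0.98 + 0.6*0.31*0.02 = 0.107004
Posterior = 0.094860 / 0.107004 ≈ 0.8865

Now condition on the additional information:
Weight on sprinkler running=true, given the evidence: 0.6*0.31 = 0.186000
The normalizing constant is 0.39*0.69 + 0.6*0.31 = 0.455100
Posterior = 0.186000 / 0.455100 ≈ 0.4087
This is intercausal reasoning (explaining away): once overnight rain accounts for the wet lawn, sprinkler running becomes less likely.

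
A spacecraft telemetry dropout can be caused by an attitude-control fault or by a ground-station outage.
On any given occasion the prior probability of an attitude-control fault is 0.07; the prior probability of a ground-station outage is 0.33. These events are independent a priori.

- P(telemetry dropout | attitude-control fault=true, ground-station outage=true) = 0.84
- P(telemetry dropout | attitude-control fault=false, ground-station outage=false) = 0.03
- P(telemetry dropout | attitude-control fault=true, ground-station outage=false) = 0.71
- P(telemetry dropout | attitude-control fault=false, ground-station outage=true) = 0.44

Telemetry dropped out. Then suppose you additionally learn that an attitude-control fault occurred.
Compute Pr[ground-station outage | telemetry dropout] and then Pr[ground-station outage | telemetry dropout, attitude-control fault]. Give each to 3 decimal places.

Sum P(telemetry dropout|·) weighted by the priors over the 4 (attitude-control fault, ground-station outage) configurations:
  P(telemetry dropout) = 0.03×0.93×0.67 + 0.44×0.93×0.33 + 0.71×0.07×0.67 + 0.84×0.07×0.33
        = 0.018693 + 0.135036 + 0.033299 + 0.019404 = 0.206432
The terms with ground-station outage present sum to 0.154440, so
  P(ground-station outage | telemetry dropout) = 0.154440 / 0.206432 ≈ 0.748

With the extra evidence:
P(telemetry dropout | attitude-control fault) = 0.71*0.67 + 0.84*0.33 = 0.475700 + 0.277200 = 0.752900
The ground-station outage-present share is 0.84*0.33 = 0.277200.
P(ground-station outage | telemetry dropout, attitude-control fault) = 0.277200 / 0.752900 ≈ 0.368
This is intercausal reasoning (explaining away): once attitude-control fault accounts for the telemetry dropout, ground-station outage becomes less likely.

Pr[ground-station outage | telemetry dropout] ≈ 0.748; Pr[ground-station outage | telemetry dropout, attitude-control fault] ≈ 0.368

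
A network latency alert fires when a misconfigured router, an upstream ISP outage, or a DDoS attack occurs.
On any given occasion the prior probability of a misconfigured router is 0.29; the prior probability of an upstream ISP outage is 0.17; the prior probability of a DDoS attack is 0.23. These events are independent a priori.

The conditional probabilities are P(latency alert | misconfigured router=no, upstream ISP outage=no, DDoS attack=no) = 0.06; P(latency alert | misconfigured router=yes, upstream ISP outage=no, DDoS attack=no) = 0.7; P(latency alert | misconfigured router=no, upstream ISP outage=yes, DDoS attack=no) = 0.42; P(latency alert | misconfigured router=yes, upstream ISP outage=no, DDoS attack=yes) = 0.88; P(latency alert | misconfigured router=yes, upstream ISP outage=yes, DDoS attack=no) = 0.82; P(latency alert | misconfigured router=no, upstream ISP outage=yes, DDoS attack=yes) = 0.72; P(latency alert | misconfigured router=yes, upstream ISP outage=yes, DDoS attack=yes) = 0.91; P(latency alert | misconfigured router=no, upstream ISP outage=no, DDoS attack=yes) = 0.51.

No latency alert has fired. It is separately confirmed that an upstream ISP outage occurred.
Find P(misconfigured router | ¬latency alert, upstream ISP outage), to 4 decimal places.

P(misconfigured router | ¬latency alert, upstream ISP outage) ≈ 0.1129

P(¬latency alert | upstream ISP outage) = 0.58×0.71×0.77 + 0.28×0.71×0.23 + 0.18×0.29×0.77 + 0.09×0.29×0.23 = 0.317086 + 0.045724 + 0.040194 + 0.006003 = 0.409007
Restricting to configurations with misconfigured router present: 0.040194 + 0.006003 = 0.046197.
So P(misconfigured router | ¬latency alert, upstream ISP outage) = 0.046197/0.409007 ≈ 0.1129.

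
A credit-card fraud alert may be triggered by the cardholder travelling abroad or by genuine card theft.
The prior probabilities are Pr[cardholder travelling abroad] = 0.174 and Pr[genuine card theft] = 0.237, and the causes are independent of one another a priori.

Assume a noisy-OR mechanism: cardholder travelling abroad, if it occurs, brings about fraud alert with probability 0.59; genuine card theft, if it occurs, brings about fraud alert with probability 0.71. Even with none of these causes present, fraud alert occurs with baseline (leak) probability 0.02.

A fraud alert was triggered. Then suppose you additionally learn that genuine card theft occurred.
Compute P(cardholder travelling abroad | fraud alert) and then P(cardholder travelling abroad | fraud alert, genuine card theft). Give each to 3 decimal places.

P(cardholder travelling abroad | fraud alert) ≈ 0.431; P(cardholder travelling abroad | fraud alert, genuine card theft) ≈ 0.206

Under noisy-OR, P(fraud alert | causes) = 1 − (1−0.02)·∏(1−qᵢ) over the active causes.
P(fraud alert) = 0.02·0.826·0.763 + 0.7158·0.826·0.237 + 0.5982·0.174·0.763 + 0.883478·0.174·0.237 = 0.012605 + 0.140126 + 0.079418 + 0.036433 = 0.268582
The cardholder travelling abroad-present share is 0.079418 + 0.036433 = 0.115851.
So P(cardholder travelling abroad | fraud alert) = 0.115851/0.268582 ≈ 0.431.

Now condition on the additional information:
Enumerate both values of cardholder travelling abroad and weight by the priors:
  P(fraud alert | genuine card theft) = 0.7158·0.826 + 0.883478·0.174
        = 0.591251 + 0.153725 = 0.744976
Keeping only the cardholder travelling abroad-present terms gives 0.153725, so
  P(cardholder travelling abroad | fraud alert, genuine card theft) = 0.153725 / 0.744976 ≈ 0.206
— genuine card theft explains away the evidence for cardholder travelling abroad.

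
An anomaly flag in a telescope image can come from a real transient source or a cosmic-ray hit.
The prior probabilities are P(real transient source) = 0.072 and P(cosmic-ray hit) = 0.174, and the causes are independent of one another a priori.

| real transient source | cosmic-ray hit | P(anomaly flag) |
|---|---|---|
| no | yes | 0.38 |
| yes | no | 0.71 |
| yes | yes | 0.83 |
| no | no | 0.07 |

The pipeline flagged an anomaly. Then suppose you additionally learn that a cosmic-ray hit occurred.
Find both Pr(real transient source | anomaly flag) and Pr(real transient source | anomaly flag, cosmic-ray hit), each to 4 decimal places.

Pr(real transient source | anomaly flag) ≈ 0.3139; Pr(real transient source | anomaly flag, cosmic-ray hit) ≈ 0.1449

P(anomaly flag) = 0.07×0.928×0.826 + 0.38×0.928×0.174 + 0.71×0.072×0.826 + 0.83×0.072×0.174 = 0.053657 + 0.061359 + 0.042225 + 0.010398 = 0.167639
Of this, 0.052623 comes from 0.042225 + 0.010398 (the real transient source=true cases).
So P(real transient source | anomaly flag) = 0.052623/0.167639 ≈ 0.3139.

Now condition on the additional information:
By total probability over both values of real transient source:
  P(anomaly flag | cosmic-ray hit) = 0.38×0.928 + 0.83×0.072
        = 0.352640 + 0.059760 = 0.412400
Configurations with real transient source contribute 0.059760, so
  P(real transient source | anomaly flag, cosmic-ray hit) = 0.059760 / 0.412400 ≈ 0.1449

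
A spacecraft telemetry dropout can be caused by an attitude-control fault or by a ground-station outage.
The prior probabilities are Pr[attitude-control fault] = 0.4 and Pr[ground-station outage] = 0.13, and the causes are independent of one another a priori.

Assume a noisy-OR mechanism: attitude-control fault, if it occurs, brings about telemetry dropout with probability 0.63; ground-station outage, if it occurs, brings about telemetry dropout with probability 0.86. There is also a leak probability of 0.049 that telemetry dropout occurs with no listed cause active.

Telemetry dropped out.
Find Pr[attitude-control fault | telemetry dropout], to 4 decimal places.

Under noisy-OR, P(telemetry dropout | causes) = 1 − (1−0.049)·∏(1−qᵢ) over the active causes.
Numerator (weight on configurations with attitude-control fault): 0.225549 + 0.049438 = 0.274987
Normalizer over all consistent configurations: 0.049*0.6*0.87 + 0.86686*0.6*0.13 + 0.64813*0.4*0.87 + 0.950738*0.4*0.13 = 0.368180
P(attitude-control fault | telemetry dropout) = 0.274987/0.368180 ≈ 0.7469

Pr[attitude-control fault | telemetry dropout] ≈ 0.7469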